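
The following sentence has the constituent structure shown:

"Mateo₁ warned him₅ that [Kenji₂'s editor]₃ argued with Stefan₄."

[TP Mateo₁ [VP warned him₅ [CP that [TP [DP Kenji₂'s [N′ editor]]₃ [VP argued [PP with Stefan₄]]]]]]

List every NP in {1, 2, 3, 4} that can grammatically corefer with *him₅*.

none

*him* is a pronoun, so Principle B applies: it must be free in its binding domain.
Binding domain of *him₅*: the matrix TP, whose subject is Mateo₁.
*Mateo₁* c-commands the pronoun within its binding domain → coindexation would violate Principle B.
*Kenji₂*: the pronoun c-commands this R-expression → coindexation would violate Principle C on *Kenji₂*.
*[Kenji₂'s editor]₃*: the pronoun c-commands this R-expression → coindexation would violate Principle C on *[Kenji₂'s editor]₃*.
*Stefan₄*: the pronoun c-commands this R-expression → coindexation would violate Principle C on *Stefan₄*.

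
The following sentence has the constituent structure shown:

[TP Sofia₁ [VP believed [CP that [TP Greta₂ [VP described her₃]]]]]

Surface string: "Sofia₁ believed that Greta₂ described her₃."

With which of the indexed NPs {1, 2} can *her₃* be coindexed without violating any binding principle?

*her* is a pronoun, so Principle B applies: it must be free in its binding domain.
Binding domain of *her₃*: the embedded TP, whose subject is Greta₂.
*Sofia₁* c-commands the pronoun but from outside its binding domain, and is not c-commanded by it → coindexation permitted.
*Greta₂* c-commands the pronoun within its binding domain → coindexation would violate Principle B.

{1}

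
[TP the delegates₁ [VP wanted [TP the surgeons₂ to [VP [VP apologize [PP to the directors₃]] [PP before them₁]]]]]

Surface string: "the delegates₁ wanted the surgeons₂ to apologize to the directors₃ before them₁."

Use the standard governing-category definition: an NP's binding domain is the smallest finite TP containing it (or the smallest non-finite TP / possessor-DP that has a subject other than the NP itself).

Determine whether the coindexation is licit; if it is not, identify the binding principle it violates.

grammatical

The two coindexed NPs are *the delegates₁* and *them₁*.
*them₁* is a pronoun; its binding domain is the embedded TP, whose subject is the surgeons₂. Within that domain it is c-commanded only by *the surgeons₂*, which carries a different index — the pronoun is free locally, so Principle B holds.
*the delegates₁* is an R-expression; *them₁* does not c-command it, and no other NP shares its index, so Principle C is satisfied.
All principles are respected.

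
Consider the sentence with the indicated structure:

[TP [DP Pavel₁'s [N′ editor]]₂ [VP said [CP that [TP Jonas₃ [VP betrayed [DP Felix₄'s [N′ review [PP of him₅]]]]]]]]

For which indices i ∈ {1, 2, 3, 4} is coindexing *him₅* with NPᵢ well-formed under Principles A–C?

{1, 2, 3}

*him* is a pronoun, so Principle B applies: it must be free in its binding domain.
Binding domain of *him₅*: the possessed DP, whose subject is Felix₄.
*Pavel₁* and the pronoun do not c-command one another → neither Principle B nor Principle C is at stake; coindexation permitted.
*[Pavel₁'s editor]₂* c-commands the pronoun but from outside its binding domain, and is not c-commanded by it → coindexation permitted.
*Jonas₃* c-commands the pronoun but from outside its binding domain, and is not c-commanded by it → coindexation permitted.
*Felix₄* c-commands the pronoun within its binding domain → coindexation would violate Principle B.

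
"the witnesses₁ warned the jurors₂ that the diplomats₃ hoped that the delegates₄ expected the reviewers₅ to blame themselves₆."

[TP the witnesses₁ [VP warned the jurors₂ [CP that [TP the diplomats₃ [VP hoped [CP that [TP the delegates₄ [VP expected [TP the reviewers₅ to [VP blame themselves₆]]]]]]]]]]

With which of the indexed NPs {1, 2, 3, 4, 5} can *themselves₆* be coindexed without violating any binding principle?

{5}

*themselves* is an anaphor, so Principle A applies: it must be bound in its binding domain.
Binding domain of *themselves₆*: the embedded TP, whose subject is the reviewers₅.
*the witnesses₁* c-commands the anaphor but is outside its binding domain → cannot satisfy Principle A.
*the jurors₂* c-commands the anaphor but is outside its binding domain → cannot satisfy Principle A.
*the diplomats₃* c-commands the anaphor but is outside its binding domain → cannot satisfy Principle A.
*the delegates₄* c-commands the anaphor but is outside its binding domain → cannot satisfy Principle A.
*the reviewers₅* c-commands the anaphor within its binding domain → licit binder.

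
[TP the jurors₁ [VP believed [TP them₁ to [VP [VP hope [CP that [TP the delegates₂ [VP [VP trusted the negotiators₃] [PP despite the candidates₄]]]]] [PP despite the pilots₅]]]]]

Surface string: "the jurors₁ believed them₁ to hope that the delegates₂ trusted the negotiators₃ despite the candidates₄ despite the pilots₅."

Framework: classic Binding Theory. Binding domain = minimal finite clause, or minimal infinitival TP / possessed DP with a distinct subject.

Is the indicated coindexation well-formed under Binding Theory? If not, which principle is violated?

Principle B

The two coindexed NPs are *the jurors₁* and *them₁*.
*them₁* is a pronoun. Its binding domain is the matrix TP, whose subject is the jurors₁.
*the jurors₁* c-commands it within that domain and carries the same index.
The pronoun is locally bound → Principle B violation.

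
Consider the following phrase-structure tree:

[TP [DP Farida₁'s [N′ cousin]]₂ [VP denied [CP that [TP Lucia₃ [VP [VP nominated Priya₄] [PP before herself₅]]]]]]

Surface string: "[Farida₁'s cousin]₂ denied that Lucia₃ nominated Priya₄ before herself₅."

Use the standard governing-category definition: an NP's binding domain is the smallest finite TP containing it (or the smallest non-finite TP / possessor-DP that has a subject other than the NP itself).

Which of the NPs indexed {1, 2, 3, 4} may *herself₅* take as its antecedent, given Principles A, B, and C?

*herself* is an anaphor, so Principle A applies: it must be bound in its binding domain.
Binding domain of *herself₅*: the embedded TP, whose subject is Lucia₃.
*Farida₁* does not c-command the anaphor → cannot bind it.
*[Farida₁'s cousin]₂* c-commands the anaphor but is outside its binding domain → cannot satisfy Principle A.
*Lucia₃* c-commands the anaphor within its binding domain → licit binder.
*Priya₄* does not c-command the anaphor → cannot bind it.

{3}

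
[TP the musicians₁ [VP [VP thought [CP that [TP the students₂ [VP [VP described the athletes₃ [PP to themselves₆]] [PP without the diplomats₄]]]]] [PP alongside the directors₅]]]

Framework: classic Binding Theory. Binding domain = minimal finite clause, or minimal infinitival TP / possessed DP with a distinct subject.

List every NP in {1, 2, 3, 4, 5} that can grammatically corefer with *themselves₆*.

*themselves* is an anaphor, so Principle A applies: it must be bound in its binding domain.
Binding domain of *themselves₆*: the embedded TP, whose subject is the students₂.
*the musicians₁* c-commands the anaphor but is outside its binding domain → cannot satisfy Principle A.
*the students₂* c-commands the anaphor within its binding domain → licit binder.
*the athletes₃* c-commands the anaphor within its binding domain → licit binder.
*the diplomats₄* does not c-command the anaphor → cannot bind it.
*the directors₅* does not c-command the anaphor → cannot bind it.

{2, 3}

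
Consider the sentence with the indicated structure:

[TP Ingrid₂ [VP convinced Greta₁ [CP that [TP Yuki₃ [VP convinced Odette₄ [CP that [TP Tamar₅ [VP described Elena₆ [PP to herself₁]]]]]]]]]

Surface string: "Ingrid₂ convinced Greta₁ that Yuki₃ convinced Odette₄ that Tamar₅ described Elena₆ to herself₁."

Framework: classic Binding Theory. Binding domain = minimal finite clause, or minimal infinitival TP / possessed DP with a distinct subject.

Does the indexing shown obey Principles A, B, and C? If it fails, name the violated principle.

Principle A

The two coindexed NPs are *Greta₁* and *herself₁*.
*herself₁* is an anaphor. Principle A requires it to be bound within its binding domain — the embedded TP, whose subject is Tamar₅.
Within that domain it is c-commanded by *Tamar₅*, *Elena₆*, none of which share its index.
*Greta₁* does c-command the anaphor, but from outside its binding domain.
The anaphor is unbound in its domain → Principle A violation.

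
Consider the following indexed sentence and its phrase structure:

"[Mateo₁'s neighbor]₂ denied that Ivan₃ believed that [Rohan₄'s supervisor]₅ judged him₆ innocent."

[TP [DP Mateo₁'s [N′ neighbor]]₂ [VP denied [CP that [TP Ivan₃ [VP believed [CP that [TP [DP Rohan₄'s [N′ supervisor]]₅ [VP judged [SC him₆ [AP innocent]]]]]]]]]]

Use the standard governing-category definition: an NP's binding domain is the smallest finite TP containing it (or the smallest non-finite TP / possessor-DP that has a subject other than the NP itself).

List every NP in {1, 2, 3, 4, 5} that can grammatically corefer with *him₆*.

*him* is a pronoun, so Principle B applies: it must be free in its binding domain.
Binding domain of *him₆*: the embedded TP, whose subject is [Rohan₄'s supervisor]₅.
*Mateo₁* and the pronoun do not c-command one another → neither Principle B nor Principle C is at stake; coindexation permitted.
*[Mateo₁'s neighbor]₂* c-commands the pronoun but from outside its binding domain, and is not c-commanded by it → coindexation permitted.
*Ivan₃* c-commands the pronoun but from outside its binding domain, and is not c-commanded by it → coindexation permitted.
*Rohan₄* and the pronoun do not c-command one another → neither Principle B nor Principle C is at stake; coindexation permitted.
*[Rohan₄'s supervisor]₅* c-commands the pronoun within its binding domain → coindexation would violate Principle B.

{1, 2, 3, 4}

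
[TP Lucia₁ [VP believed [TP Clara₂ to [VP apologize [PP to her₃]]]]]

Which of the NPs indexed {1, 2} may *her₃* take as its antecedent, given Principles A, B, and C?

{1}

*her* is a pronoun, so Principle B applies: it must be free in its binding domain.
Binding domain of *her₃*: the embedded TP, whose subject is Clara₂.
*Lucia₁* c-commands the pronoun but from outside its binding domain, and is not c-commanded by it → coindexation permitted.
*Clara₂* c-commands the pronoun within its binding domain → coindexation would violate Principle B.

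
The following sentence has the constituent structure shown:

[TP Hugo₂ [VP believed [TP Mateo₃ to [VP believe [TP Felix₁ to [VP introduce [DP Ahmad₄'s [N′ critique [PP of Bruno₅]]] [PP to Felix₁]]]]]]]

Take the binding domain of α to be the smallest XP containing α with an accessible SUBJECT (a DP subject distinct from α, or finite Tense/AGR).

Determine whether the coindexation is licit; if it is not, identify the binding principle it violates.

Principle C

The two coindexed NPs are *Felix₁* (the higher occurrence) and *Felix₁* (the lower occurrence).
*Felix₁* (the lower occurrence) is an R-expression. Principle C requires it to be free everywhere.
*Felix₁* (the higher occurrence) c-commands it and carries the same index.
The R-expression is bound → Principle C violation.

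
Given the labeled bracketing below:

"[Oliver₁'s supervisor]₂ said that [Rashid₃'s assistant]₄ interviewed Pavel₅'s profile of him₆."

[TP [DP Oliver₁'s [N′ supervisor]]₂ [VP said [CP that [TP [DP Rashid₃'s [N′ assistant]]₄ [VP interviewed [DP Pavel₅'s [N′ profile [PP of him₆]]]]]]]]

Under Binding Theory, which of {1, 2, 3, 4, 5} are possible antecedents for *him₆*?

*him* is a pronoun, so Principle B applies: it must be free in its binding domain.
Binding domain of *him₆*: the possessed DP, whose subject is Pavel₅.
*Oliver₁* and the pronoun do not c-command one another → neither Principle B nor Principle C is at stake; coindexation permitted.
*[Oliver₁'s supervisor]₂* c-commands the pronoun but from outside its binding domain, and is not c-commanded by it → coindexation permitted.
*Rashid₃* and the pronoun do not c-command one another → neither Principle B nor Principle C is at stake; coindexation permitted.
*[Rashid₃'s assistant]₄* c-commands the pronoun but from outside its binding domain, and is not c-commanded by it → coindexation permitted.
*Pavel₅* c-commands the pronoun within its binding domain → coindexation would violate Principle B.

{1, 2, 3, 4}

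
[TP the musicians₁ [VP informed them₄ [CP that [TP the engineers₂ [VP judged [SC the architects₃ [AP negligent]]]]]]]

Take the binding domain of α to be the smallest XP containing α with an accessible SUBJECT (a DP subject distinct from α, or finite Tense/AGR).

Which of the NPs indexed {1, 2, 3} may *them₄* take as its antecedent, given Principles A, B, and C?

none

*them* is a pronoun, so Principle B applies: it must be free in its binding domain.
Binding domain of *them₄*: the matrix TP, whose subject is the musicians₁.
*the musicians₁* c-commands the pronoun within its binding domain → coindexation would violate Principle B.
*the engineers₂*: the pronoun c-commands this R-expression → coindexation would violate Principle C on *the engineers₂*.
*the architects₃*: the pronoun c-commands this R-expression → coindexation would violate Principle C on *the architects₃*.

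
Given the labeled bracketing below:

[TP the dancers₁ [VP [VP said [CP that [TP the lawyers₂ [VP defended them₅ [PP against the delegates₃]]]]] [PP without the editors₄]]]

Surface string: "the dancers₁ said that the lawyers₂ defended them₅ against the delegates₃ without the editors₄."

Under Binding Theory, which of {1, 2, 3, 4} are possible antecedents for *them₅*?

{1, 4}

*them* is a pronoun, so Principle B applies: it must be free in its binding domain.
Binding domain of *them₅*: the embedded TP, whose subject is the lawyers₂.
*the dancers₁* c-commands the pronoun but from outside its binding domain, and is not c-commanded by it → coindexation permitted.
*the lawyers₂* c-commands the pronoun within its binding domain → coindexation would violate Principle B.
*the delegates₃*: the pronoun c-commands this R-expression → coindexation would violate Principle C on *the delegates₃*.
*the editors₄* and the pronoun do not c-command one another → neither Principle B nor Principle C is at stake; coindexation permitted.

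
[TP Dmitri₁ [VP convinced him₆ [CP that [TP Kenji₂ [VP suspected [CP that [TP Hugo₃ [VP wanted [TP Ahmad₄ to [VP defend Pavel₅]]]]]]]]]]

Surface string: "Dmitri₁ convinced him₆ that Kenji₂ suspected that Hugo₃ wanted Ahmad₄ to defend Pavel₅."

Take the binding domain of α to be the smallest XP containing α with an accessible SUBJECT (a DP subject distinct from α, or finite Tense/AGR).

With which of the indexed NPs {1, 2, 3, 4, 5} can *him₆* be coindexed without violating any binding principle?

none

*him* is a pronoun, so Principle B applies: it must be free in its binding domain.
Binding domain of *him₆*: the matrix TP, whose subject is Dmitri₁.
*Dmitri₁* c-commands the pronoun within its binding domain → coindexation would violate Principle B.
*Kenji₂*: the pronoun c-commands this R-expression → coindexation would violate Principle C on *Kenji₂*.
*Hugo₃*: the pronoun c-commands this R-expression → coindexation would violate Principle C on *Hugo₃*.
*Ahmad₄*: the pronoun c-commands this R-expression → coindexation would violate Principle C on *Ahmad₄*.
*Pavel₅*: the pronoun c-commands this R-expression → coindexation would violate Principle C on *Pavel₅*.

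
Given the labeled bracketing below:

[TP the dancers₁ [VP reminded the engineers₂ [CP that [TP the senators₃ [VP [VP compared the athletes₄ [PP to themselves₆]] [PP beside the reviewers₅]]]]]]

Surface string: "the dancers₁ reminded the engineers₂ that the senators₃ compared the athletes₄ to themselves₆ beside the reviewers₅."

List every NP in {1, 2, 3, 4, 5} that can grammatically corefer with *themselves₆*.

*themselves* is an anaphor, so Principle A applies: it must be bound in its binding domain.
Binding domain of *themselves₆*: the embedded TP, whose subject is the senators₃.
*the dancers₁* c-commands the anaphor but is outside its binding domain → cannot satisfy Principle A.
*the engineers₂* c-commands the anaphor but is outside its binding domain → cannot satisfy Principle A.
*the senators₃* c-commands the anaphor within its binding domain → licit binder.
*the athletes₄* c-commands the anaphor within its binding domain → licit binder.
*the reviewers₅* does not c-command the anaphor → cannot bind it.

{3, 4}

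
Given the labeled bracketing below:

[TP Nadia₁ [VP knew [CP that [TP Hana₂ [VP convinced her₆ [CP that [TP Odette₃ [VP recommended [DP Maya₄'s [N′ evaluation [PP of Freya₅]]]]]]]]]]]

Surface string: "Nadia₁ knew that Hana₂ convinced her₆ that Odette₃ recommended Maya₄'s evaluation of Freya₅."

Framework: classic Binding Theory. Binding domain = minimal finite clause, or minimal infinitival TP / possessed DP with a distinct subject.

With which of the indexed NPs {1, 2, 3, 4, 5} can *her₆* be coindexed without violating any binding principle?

{1}

*her* is a pronoun, so Principle B applies: it must be free in its binding domain.
Binding domain of *her₆*: the embedded TP, whose subject is Hana₂.
*Nadia₁* c-commands the pronoun but from outside its binding domain, and is not c-commanded by it → coindexation permitted.
*Hana₂* c-commands the pronoun within its binding domain → coindexation would violate Principle B.
*Odette₃*: the pronoun c-commands this R-expression → coindexation would violate Principle C on *Odette₃*.
*Maya₄*: the pronoun c-commands this R-expression → coindexation would violate Principle C on *Maya₄*.
*Freya₅*: the pronoun c-commands this R-expression → coindexation would violate Principle C on *Freya₅*.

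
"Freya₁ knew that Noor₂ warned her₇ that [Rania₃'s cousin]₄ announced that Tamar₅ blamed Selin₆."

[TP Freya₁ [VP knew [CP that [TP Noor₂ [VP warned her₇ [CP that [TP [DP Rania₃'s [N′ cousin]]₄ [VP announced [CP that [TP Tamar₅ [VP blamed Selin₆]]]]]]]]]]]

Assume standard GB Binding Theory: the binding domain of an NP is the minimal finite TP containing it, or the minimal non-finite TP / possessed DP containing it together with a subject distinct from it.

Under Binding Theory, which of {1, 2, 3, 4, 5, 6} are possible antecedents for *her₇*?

*her* is a pronoun, so Principle B applies: it must be free in its binding domain.
Binding domain of *her₇*: the embedded TP, whose subject is Noor₂.
*Freya₁* c-commands the pronoun but from outside its binding domain, and is not c-commanded by it → coindexation permitted.
*Noor₂* c-commands the pronoun within its binding domain → coindexation would violate Principle B.
*Rania₃*: the pronoun c-commands this R-expression → coindexation would violate Principle C on *Rania₃*.
*[Rania₃'s cousin]₄*: the pronoun c-commands this R-expression → coindexation would violate Principle C on *[Rania₃'s cousin]₄*.
*Tamar₅*: the pronoun c-commands this R-expression → coindexation would violate Principle C on *Tamar₅*.
*Selin₆*: the pronoun c-commands this R-expression → coindexation would violate Principle C on *Selin₆*.

{1}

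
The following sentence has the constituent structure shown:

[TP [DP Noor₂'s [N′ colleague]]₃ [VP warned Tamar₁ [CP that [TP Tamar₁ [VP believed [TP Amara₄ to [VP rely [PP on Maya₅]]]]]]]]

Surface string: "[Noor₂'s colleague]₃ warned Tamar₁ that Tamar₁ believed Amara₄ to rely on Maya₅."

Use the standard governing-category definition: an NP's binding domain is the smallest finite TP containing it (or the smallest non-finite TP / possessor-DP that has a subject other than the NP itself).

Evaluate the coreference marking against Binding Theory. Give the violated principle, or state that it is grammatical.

The two coindexed NPs are *Tamar₁* (the higher occurrence) and *Tamar₁* (the lower occurrence).
*Tamar₁* (the lower occurrence) is an R-expression. Principle C requires it to be free everywhere.
*Tamar₁* (the higher occurrence) c-commands it and carries the same index.
The R-expression is bound → Principle C violation.

Principle C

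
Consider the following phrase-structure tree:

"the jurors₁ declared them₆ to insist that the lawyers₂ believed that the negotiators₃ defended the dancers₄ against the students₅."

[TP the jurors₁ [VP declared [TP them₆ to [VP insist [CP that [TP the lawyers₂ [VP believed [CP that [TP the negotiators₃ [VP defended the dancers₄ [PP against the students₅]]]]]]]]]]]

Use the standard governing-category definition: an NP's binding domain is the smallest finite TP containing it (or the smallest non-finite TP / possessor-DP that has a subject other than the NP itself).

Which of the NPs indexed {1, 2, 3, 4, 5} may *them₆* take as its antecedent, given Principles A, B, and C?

*them* is a pronoun, so Principle B applies: it must be free in its binding domain.
Binding domain of *them₆*: the matrix TP, whose subject is the jurors₁.
*the jurors₁* c-commands the pronoun within its binding domain → coindexation would violate Principle B.
*the lawyers₂*: the pronoun c-commands this R-expression → coindexation would violate Principle C on *the lawyers₂*.
*the negotiators₃*: the pronoun c-commands this R-expression → coindexation would violate Principle C on *the negotiators₃*.
*the dancers₄*: the pronoun c-commands this R-expression → coindexation would violate Principle C on *the dancers₄*.
*the students₅*: the pronoun c-commands this R-expression → coindexation would violate Principle C on *the students₅*.

none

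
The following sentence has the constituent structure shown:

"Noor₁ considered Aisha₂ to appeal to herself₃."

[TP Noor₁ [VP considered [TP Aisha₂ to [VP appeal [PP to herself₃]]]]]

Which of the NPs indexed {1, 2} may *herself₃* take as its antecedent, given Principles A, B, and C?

{2}

*herself* is an anaphor, so Principle A applies: it must be bound in its binding domain.
Binding domain of *herself₃*: the embedded TP, whose subject is Aisha₂.
*Noor₁* c-commands the anaphor but is outside its binding domain → cannot satisfy Principle A.
*Aisha₂* c-commands the anaphor within its binding domain → licit binder.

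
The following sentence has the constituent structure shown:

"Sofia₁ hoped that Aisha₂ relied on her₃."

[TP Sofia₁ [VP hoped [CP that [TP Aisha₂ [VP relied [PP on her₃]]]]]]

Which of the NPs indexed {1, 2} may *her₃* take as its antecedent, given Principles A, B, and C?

{1}

*her* is a pronoun, so Principle B applies: it must be free in its binding domain.
Binding domain of *her₃*: the embedded TP, whose subject is Aisha₂.
*Sofia₁* c-commands the pronoun but from outside its binding domain, and is not c-commanded by it → coindexation permitted.
*Aisha₂* c-commands the pronoun within its binding domain → coindexation would violate Principle B.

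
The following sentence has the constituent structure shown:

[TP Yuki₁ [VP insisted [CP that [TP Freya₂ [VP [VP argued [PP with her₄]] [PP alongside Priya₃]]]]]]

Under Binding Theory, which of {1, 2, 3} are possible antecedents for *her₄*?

{1, 3}

*her* is a pronoun, so Principle B applies: it must be free in its binding domain.
Binding domain of *her₄*: the embedded TP, whose subject is Freya₂.
*Yuki₁* c-commands the pronoun but from outside its binding domain, and is not c-commanded by it → coindexation permitted.
*Freya₂* c-commands the pronoun within its binding domain → coindexation would violate Principle B.
*Priya₃* and the pronoun do not c-command one another → neither Principle B nor Principle C is at stake; coindexation permitted.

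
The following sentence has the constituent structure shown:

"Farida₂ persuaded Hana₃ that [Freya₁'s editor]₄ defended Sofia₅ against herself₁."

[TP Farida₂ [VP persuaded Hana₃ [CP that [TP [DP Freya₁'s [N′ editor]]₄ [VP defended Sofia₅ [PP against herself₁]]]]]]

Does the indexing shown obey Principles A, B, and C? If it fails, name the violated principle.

Principle A

The two coindexed NPs are *Freya₁* and *herself₁*.
*herself₁* is an anaphor. Principle A requires it to be bound within its binding domain — the embedded TP, whose subject is [Freya₁'s editor]₄.
Within that domain it is c-commanded by *[Freya₁'s editor]₄*, *Sofia₅*, none of which share its index.
*Freya₁* does not c-command the anaphor at all.
The anaphor is unbound in its domain → Principle A violation.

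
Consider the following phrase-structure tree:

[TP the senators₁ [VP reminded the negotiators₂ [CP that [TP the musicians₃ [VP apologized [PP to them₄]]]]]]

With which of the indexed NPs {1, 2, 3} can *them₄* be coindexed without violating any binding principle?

{1, 2}

*them* is a pronoun, so Principle B applies: it must be free in its binding domain.
Binding domain of *them₄*: the embedded TP, whose subject is the musicians₃.
*the senators₁* c-commands the pronoun but from outside its binding domain, and is not c-commanded by it → coindexation permitted.
*the negotiators₂* c-commands the pronoun but from outside its binding domain, and is not c-commanded by it → coindexation permitted.
*the musicians₃* c-commands the pronoun within its binding domain → coindexation would violate Principle B.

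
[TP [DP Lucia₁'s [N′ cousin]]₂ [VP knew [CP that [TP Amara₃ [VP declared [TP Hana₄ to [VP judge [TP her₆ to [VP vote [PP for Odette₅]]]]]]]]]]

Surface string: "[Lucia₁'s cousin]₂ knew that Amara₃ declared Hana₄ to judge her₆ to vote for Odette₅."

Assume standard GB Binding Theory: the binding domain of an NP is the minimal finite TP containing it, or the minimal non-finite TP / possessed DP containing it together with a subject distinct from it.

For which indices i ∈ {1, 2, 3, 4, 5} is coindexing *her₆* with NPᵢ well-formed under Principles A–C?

*her* is a pronoun, so Principle B applies: it must be free in its binding domain.
Binding domain of *her₆*: the embedded TP, whose subject is Hana₄.
*Lucia₁* and the pronoun do not c-command one another → neither Principle B nor Principle C is at stake; coindexation permitted.
*[Lucia₁'s cousin]₂* c-commands the pronoun but from outside its binding domain, and is not c-commanded by it → coindexation permitted.
*Amara₃* c-commands the pronoun but from outside its binding domain, and is not c-commanded by it → coindexation permitted.
*Hana₄* c-commands the pronoun within its binding domain → coindexation would violate Principle B.
*Odette₅*: the pronoun c-commands this R-expression → coindexation would violate Principle C on *Odette₅*.

{1, 2, 3}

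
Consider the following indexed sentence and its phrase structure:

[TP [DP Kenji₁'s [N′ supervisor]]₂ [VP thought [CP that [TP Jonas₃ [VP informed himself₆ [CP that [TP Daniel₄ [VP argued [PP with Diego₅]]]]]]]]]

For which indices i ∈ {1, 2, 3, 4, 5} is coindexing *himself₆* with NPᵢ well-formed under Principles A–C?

*himself* is an anaphor, so Principle A applies: it must be bound in its binding domain.
Binding domain of *himself₆*: the embedded TP, whose subject is Jonas₃.
*Kenji₁* does not c-command the anaphor → cannot bind it.
*[Kenji₁'s supervisor]₂* c-commands the anaphor but is outside its binding domain → cannot satisfy Principle A.
*Jonas₃* c-commands the anaphor within its binding domain → licit binder.
*Daniel₄* does not c-command the anaphor → cannot bind it.
*Diego₅* does not c-command the anaphor → cannot bind it.

{3}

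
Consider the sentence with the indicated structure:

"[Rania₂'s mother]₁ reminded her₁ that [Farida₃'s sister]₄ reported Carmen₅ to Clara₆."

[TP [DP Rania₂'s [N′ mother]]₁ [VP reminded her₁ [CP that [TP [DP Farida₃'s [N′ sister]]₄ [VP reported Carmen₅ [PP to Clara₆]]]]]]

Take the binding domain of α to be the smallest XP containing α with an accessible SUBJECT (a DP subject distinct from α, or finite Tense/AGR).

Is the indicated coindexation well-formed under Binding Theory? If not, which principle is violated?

The two coindexed NPs are *[Rania₂'s mother]₁* and *her₁*.
*her₁* is a pronoun. Its binding domain is the matrix TP, whose subject is [Rania₂'s mother]₁.
*[Rania₂'s mother]₁* c-commands it within that domain and carries the same index.
The pronoun is locally bound → Principle B violation.

Principle B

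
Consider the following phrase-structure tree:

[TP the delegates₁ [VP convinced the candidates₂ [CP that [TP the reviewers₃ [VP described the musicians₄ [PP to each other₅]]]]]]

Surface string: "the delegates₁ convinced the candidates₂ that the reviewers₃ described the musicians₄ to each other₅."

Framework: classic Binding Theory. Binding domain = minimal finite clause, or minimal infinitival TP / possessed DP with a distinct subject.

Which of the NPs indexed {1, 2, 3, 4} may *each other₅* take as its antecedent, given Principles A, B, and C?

*each other* is an anaphor, so Principle A applies: it must be bound in its binding domain.
Binding domain of *each other₅*: the embedded TP, whose subject is the reviewers₃.
*the delegates₁* c-commands the anaphor but is outside its binding domain → cannot satisfy Principle A.
*the candidates₂* c-commands the anaphor but is outside its binding domain → cannot satisfy Principle A.
*the reviewers₃* c-commands the anaphor within its binding domain → licit binder.
*the musicians₄* c-commands the anaphor within its binding domain → licit binder.

{3, 4}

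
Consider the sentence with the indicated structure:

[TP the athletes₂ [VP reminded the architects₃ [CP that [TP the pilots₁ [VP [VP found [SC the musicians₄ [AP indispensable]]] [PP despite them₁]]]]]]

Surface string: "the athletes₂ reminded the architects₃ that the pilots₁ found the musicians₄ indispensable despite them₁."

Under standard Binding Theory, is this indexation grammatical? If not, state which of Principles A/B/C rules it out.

Principle B

The two coindexed NPs are *the pilots₁* and *them₁*.
*them₁* is a pronoun. Its binding domain is the embedded TP, whose subject is the pilots₁.
*the pilots₁* c-commands it within that domain and carries the same index.
The pronoun is locally bound → Principle B violation.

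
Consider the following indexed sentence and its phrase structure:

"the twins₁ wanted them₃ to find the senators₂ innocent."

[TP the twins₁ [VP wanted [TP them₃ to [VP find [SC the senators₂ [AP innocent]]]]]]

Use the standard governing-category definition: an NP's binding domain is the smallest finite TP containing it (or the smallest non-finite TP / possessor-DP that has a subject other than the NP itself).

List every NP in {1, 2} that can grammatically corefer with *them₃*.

none

*them* is a pronoun, so Principle B applies: it must be free in its binding domain.
Binding domain of *them₃*: the matrix TP, whose subject is the twins₁.
*the twins₁* c-commands the pronoun within its binding domain → coindexation would violate Principle B.
*the senators₂*: the pronoun c-commands this R-expression → coindexation would violate Principle C on *the senators₂*.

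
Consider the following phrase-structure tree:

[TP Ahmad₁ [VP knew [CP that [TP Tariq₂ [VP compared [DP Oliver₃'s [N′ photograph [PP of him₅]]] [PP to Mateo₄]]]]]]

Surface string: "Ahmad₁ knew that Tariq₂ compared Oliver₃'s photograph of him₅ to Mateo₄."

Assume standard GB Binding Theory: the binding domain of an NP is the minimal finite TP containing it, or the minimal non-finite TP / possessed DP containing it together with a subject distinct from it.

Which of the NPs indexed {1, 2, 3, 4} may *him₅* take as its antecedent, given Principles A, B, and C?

*him* is a pronoun, so Principle B applies: it must be free in its binding domain.
Binding domain of *him₅*: the possessed DP, whose subject is Oliver₃.
*Ahmad₁* c-commands the pronoun but from outside its binding domain, and is not c-commanded by it → coindexation permitted.
*Tariq₂* c-commands the pronoun but from outside its binding domain, and is not c-commanded by it → coindexation permitted.
*Oliver₃* c-commands the pronoun within its binding domain → coindexation would violate Principle B.
*Mateo₄* and the pronoun do not c-command one another → neither Principle B nor Principle C is at stake; coindexation permitted.

{1, 2, 4}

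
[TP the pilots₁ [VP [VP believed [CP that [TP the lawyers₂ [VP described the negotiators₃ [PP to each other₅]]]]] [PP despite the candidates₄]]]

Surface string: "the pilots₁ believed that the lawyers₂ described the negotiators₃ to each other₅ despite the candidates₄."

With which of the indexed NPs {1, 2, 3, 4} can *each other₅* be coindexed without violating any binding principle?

*each other* is an anaphor, so Principle A applies: it must be bound in its binding domain.
Binding domain of *each other₅*: the embedded TP, whose subject is the lawyers₂.
*the pilots₁* c-commands the anaphor but is outside its binding domain → cannot satisfy Principle A.
*the lawyers₂* c-commands the anaphor within its binding domain → licit binder.
*the negotiators₃* c-commands the anaphor within its binding domain → licit binder.
*the candidates₄* does not c-command the anaphor → cannot bind it.

{2, 3}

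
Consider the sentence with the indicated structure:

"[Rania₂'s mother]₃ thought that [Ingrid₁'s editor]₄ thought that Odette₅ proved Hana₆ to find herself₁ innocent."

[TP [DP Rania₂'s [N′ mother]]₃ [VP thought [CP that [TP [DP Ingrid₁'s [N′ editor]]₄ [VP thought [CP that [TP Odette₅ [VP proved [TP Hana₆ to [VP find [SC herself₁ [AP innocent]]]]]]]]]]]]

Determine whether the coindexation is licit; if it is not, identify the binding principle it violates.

The two coindexed NPs are *Ingrid₁* and *herself₁*.
*herself₁* is an anaphor. Principle A requires it to be bound within its binding domain — the embedded TP, whose subject is Hana₆.
Within that domain it is c-commanded by *Hana₆*, which does not share its index.
*Ingrid₁* does not c-command the anaphor at all.
The anaphor is unbound in its domain → Principle A violation.

Principle A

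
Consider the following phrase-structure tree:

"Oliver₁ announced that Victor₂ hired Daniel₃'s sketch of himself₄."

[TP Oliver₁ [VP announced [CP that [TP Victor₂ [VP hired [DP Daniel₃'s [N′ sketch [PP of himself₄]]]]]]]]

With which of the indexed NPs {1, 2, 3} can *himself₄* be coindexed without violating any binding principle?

*himself* is an anaphor, so Principle A applies: it must be bound in its binding domain.
Binding domain of *himself₄*: the possessed DP, whose subject is Daniel₃.
*Oliver₁* c-commands the anaphor but is outside its binding domain → cannot satisfy Principle A.
*Victor₂* c-commands the anaphor but is outside its binding domain → cannot satisfy Principle A.
*Daniel₃* c-commands the anaphor within its binding domain → licit binder.

{3}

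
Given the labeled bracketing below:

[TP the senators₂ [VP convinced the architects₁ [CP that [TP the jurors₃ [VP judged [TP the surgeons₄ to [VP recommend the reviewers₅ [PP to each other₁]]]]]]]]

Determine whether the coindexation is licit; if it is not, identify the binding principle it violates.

Principle A

The two coindexed NPs are *the architects₁* and *each other₁*.
*each other₁* is an anaphor. Principle A requires it to be bound within its binding domain — the embedded TP, whose subject is the surgeons₄.
Within that domain it is c-commanded by *the surgeons₄*, *the reviewers₅*, none of which share its index.
*the architects₁* does c-command the anaphor, but from outside its binding domain.
The anaphor is unbound in its domain → Principle A violation.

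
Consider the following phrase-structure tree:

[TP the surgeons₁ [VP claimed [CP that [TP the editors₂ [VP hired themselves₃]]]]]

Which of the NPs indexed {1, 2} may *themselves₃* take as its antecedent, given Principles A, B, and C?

*themselves* is an anaphor, so Principle A applies: it must be bound in its binding domain.
Binding domain of *themselves₃*: the embedded TP, whose subject is the editors₂.
*the surgeons₁* c-commands the anaphor but is outside its binding domain → cannot satisfy Principle A.
*the editors₂* c-commands the anaphor within its binding domain → licit binder.

{2}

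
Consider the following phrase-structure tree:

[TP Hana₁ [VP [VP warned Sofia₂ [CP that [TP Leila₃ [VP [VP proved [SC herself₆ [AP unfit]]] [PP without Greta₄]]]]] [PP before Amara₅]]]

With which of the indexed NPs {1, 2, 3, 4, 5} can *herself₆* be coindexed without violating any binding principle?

{3}

*herself* is an anaphor, so Principle A applies: it must be bound in its binding domain.
Binding domain of *herself₆*: the embedded TP, whose subject is Leila₃.
*Hana₁* c-commands the anaphor but is outside its binding domain → cannot satisfy Principle A.
*Sofia₂* c-commands the anaphor but is outside its binding domain → cannot satisfy Principle A.
*Leila₃* c-commands the anaphor within its binding domain → licit binder.
*Greta₄* does not c-command the anaphor → cannot bind it.
*Amara₅* does not c-command the anaphor → cannot bind it.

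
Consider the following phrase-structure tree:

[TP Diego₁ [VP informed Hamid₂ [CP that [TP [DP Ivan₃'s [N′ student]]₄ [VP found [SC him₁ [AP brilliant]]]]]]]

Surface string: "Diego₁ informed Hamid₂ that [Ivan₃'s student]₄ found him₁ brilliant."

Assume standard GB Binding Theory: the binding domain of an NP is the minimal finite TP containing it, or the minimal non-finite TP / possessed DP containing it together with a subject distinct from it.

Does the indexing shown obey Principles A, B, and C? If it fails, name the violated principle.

grammatical

The two coindexed NPs are *Diego₁* and *him₁*.
*him₁* is a pronoun; its binding domain is the embedded TP, whose subject is [Ivan₃'s student]₄. Within that domain it is c-commanded only by *[Ivan₃'s student]₄*, which carries a different index — the pronoun is free locally, so Principle B holds.
*Diego₁* is an R-expression; *him₁* does not c-command it, and no other NP shares its index, so Principle C is satisfied.
All principles are respected.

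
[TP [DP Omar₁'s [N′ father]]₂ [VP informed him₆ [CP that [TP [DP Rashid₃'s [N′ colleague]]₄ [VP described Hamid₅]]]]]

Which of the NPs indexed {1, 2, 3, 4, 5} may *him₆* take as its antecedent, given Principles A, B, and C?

*him* is a pronoun, so Principle B applies: it must be free in its binding domain.
Binding domain of *him₆*: the matrix TP, whose subject is [Omar₁'s father]₂.
*Omar₁* and the pronoun do not c-command one another → neither Principle B nor Principle C is at stake; coindexation permitted.
*[Omar₁'s father]₂* c-commands the pronoun within its binding domain → coindexation would violate Principle B.
*Rashid₃*: the pronoun c-commands this R-expression → coindexation would violate Principle C on *Rashid₃*.
*[Rashid₃'s colleague]₄*: the pronoun c-commands this R-expression → coindexation would violate Principle C on *[Rashid₃'s colleague]₄*.
*Hamid₅*: the pronoun c-commands this R-expression → coindexation would violate Principle C on *Hamid₅*.

{1}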